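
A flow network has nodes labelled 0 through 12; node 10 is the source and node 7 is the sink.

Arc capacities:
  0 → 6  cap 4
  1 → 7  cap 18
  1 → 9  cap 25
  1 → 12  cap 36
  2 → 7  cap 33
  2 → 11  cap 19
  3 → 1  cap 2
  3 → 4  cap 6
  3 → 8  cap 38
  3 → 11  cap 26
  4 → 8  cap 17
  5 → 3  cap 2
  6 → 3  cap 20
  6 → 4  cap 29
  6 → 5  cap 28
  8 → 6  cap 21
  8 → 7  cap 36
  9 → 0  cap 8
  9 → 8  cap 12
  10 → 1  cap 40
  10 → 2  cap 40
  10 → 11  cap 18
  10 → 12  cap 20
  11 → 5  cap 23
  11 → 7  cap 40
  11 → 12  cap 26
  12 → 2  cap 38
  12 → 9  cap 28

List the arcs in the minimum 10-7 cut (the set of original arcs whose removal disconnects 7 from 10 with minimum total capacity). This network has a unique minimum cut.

augment #1: 10→1→7 push 18
augment #2: 10→2→7 push 33
augment #3: 10→11→7 push 18
augment #4: 10→2→11→7 push 7
augment #5: 10→1→9→8→7 push 12
augment #6: 10→12→2→11→7 push 12
augment #7: 10→1→9→0→6→3→8→7 push 4
max flow = 104; residual-reachable set from 10 gives S-side
cut edges (S→T): {(0,6), (1,7), (2,7), (2,11), (9,8), (10,11)} total cap 104

Min-cut arcs: {(0,6), (1,7), (2,7), (2,11), (9,8), (10,11)} (total capacity 104)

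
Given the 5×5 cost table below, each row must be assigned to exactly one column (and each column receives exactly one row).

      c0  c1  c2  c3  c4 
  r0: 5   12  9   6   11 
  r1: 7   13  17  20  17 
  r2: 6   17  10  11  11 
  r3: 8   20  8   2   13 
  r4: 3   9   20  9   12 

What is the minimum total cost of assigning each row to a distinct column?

Minimum assignment cost: 38

one of 2 optimal assignments: row0→col2 (cost 9), row1→col0 (cost 7), row2→col4 (cost 11), row3→col3 (cost 2), row4→col1 (cost 9)
total = 9 + 7 + 11 + 2 + 9 = 38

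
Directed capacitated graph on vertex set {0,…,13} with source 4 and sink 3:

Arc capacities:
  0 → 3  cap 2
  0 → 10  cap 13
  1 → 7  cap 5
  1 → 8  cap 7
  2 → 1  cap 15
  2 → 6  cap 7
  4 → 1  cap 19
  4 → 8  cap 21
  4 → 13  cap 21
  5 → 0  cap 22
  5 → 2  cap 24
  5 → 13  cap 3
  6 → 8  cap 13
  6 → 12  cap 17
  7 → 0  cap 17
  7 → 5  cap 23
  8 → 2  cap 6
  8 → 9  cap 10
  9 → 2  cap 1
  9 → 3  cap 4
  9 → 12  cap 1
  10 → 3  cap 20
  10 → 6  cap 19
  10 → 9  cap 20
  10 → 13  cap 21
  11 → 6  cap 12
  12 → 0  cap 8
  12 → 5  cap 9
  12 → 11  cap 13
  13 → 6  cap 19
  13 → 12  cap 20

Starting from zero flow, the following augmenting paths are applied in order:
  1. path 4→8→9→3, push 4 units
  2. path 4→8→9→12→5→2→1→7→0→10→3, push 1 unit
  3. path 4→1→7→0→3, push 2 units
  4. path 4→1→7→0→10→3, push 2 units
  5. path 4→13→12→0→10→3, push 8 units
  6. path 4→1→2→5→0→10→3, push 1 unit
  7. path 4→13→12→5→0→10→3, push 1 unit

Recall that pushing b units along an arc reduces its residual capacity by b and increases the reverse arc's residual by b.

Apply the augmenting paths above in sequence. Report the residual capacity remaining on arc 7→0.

after path 1 (4→8→9→3, push 4): res(7,0)=17
after path 2 (4→8→9→12→5→2→1→7→0→10→3, push 1): res(7,0)=16
after path 3 (4→1→7→0→3, push 2): res(7,0)=14
after path 4 (4→1→7→0→10→3, push 2): res(7,0)=12
after path 5 (4→13→12→0→10→3, push 8): res(7,0)=12
after path 6 (4→1→2→5→0→10→3, push 1): res(7,0)=12
after path 7 (4→13→12→5→0→10→3, push 1): res(7,0)=12

Residual capacity of (7,0): 12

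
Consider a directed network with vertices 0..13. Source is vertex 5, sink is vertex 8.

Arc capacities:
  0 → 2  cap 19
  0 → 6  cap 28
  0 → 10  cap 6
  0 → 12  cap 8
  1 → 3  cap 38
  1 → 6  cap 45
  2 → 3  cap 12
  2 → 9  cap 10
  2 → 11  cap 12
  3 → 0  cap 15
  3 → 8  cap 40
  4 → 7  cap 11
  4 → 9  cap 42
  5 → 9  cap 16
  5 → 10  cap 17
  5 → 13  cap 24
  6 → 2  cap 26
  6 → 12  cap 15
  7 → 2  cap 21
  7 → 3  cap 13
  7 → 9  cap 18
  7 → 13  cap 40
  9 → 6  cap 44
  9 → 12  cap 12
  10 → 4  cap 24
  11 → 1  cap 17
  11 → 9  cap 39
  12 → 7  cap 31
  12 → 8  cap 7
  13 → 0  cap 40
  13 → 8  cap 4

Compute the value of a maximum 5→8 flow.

augment #1: 5→13→8 bottleneck 4, total now 4
augment #2: 5→9→12→8 bottleneck 7, total now 11
augment #3: 5→9→6→2→3→8 bottleneck 9, total now 20
augment #4: 5→10→4→7→3→8 bottleneck 11, total now 31
augment #5: 5→13→0→2→3→8 bottleneck 3, total now 34
augment #6: 5→13→0→12→7→3→8 bottleneck 2, total now 36
augment #7: 5→13→0→2→11→1→3→8 bottleneck 12, total now 48

Maximum flow value: 48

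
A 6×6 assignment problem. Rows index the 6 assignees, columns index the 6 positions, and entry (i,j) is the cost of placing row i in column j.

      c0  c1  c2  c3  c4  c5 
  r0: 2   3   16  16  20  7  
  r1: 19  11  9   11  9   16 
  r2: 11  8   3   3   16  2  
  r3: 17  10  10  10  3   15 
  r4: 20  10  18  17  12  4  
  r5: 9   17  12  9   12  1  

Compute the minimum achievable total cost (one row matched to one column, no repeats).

Minimum assignment cost: 28

optimal assignment: row0→col0 (cost 2), row1→col2 (cost 9), row2→col3 (cost 3), row3→col4 (cost 3), row4→col1 (cost 10), row5→col5 (cost 1)
total = 2 + 9 + 3 + 3 + 10 + 1 = 28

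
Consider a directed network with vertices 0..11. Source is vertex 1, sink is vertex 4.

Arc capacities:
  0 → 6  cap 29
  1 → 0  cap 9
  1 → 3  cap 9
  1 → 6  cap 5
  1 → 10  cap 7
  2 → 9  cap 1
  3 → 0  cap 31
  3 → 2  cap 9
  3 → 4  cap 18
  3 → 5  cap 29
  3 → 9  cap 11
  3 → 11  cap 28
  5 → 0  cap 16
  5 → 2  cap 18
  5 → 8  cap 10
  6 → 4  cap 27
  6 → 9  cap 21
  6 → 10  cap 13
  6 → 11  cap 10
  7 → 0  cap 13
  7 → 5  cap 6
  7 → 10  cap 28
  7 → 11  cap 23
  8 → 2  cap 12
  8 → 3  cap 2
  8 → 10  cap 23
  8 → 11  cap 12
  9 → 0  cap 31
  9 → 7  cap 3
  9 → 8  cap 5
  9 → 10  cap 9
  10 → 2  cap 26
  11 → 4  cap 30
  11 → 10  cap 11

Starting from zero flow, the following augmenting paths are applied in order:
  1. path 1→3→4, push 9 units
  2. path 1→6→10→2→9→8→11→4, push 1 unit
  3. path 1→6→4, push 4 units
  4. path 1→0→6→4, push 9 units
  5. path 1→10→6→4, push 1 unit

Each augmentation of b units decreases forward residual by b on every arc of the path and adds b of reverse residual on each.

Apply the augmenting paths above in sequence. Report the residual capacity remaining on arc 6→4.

Residual capacity of (6,4): 13

after path 1 (1→3→4, push 9): res(6,4)=27
after path 2 (1→6→10→2→9→8→11→4, push 1): res(6,4)=27
after path 3 (1→6→4, push 4): res(6,4)=23
after path 4 (1→0→6→4, push 9): res(6,4)=14
after path 5 (1→10→6→4, push 1): res(6,4)=13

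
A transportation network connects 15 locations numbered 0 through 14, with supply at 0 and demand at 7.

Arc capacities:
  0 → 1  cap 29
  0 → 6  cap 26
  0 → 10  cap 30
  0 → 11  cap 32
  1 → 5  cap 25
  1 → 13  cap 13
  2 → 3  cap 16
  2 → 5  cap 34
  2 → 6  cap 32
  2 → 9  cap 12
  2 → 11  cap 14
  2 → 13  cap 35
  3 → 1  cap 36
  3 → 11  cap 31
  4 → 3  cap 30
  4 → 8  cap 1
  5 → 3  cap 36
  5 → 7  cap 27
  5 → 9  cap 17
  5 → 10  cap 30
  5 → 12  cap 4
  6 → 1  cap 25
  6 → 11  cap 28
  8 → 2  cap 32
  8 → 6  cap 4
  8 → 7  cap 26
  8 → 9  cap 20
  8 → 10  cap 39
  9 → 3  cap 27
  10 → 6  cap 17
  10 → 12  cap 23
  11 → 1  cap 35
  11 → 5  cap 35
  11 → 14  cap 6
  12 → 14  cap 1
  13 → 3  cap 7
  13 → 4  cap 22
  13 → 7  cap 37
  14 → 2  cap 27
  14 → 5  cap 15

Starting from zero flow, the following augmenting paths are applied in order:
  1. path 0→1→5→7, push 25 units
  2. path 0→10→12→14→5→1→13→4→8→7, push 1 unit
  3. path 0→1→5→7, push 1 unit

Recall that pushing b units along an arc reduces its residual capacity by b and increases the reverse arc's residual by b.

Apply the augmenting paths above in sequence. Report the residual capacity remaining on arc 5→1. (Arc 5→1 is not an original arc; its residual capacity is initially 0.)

Residual capacity of (5,1): 25

after path 1 (0→1→5→7, push 25): res(5,1)=25
after path 2 (0→10→12→14→5→1→13→4→8→7, push 1): res(5,1)=24
after path 3 (0→1→5→7, push 1): res(5,1)=25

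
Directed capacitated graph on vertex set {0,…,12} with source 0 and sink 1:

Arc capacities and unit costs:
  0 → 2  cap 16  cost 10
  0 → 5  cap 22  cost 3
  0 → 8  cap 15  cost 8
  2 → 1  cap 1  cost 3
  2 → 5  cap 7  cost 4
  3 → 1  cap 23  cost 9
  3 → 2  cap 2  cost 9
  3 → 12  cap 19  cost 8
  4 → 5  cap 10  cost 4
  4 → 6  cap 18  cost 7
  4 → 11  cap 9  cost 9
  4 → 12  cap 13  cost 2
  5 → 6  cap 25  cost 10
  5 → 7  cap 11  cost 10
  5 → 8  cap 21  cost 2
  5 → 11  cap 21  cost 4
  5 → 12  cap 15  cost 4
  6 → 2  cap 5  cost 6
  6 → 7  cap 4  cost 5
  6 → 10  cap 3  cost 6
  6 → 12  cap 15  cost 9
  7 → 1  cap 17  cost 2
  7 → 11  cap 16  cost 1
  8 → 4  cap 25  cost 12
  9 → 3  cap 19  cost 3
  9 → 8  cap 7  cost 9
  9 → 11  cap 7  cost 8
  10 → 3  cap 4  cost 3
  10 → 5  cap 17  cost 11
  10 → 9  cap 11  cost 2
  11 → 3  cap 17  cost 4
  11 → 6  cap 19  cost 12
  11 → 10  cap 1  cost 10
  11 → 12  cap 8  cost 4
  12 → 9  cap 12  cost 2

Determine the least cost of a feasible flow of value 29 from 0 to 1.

shortest-cost path #1: 0→2→1 push 1 @ unit cost 13 (adds 13)
shortest-cost path #2: 0→5→7→1 push 11 @ unit cost 15 (adds 165)
shortest-cost path #3: 0→5→6→7→1 push 4 @ unit cost 20 (adds 80)
shortest-cost path #4: 0→5→11→3→1 push 7 @ unit cost 20 (adds 140)
shortest-cost path #5: 0→2→5→11→3→1 push 6 @ unit cost 31 (adds 186)
total cost = 584

Minimum cost for 29 units: 584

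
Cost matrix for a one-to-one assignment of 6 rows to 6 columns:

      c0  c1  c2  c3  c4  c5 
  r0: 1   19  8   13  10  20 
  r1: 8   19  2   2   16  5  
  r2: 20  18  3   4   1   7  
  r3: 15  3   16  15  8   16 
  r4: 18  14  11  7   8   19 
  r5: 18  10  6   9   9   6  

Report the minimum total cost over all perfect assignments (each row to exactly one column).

optimal assignment: row0→col0 (cost 1), row1→col2 (cost 2), row2→col4 (cost 1), row3→col1 (cost 3), row4→col3 (cost 7), row5→col5 (cost 6)
total = 1 + 2 + 1 + 3 + 7 + 6 = 20

Minimum assignment cost: 20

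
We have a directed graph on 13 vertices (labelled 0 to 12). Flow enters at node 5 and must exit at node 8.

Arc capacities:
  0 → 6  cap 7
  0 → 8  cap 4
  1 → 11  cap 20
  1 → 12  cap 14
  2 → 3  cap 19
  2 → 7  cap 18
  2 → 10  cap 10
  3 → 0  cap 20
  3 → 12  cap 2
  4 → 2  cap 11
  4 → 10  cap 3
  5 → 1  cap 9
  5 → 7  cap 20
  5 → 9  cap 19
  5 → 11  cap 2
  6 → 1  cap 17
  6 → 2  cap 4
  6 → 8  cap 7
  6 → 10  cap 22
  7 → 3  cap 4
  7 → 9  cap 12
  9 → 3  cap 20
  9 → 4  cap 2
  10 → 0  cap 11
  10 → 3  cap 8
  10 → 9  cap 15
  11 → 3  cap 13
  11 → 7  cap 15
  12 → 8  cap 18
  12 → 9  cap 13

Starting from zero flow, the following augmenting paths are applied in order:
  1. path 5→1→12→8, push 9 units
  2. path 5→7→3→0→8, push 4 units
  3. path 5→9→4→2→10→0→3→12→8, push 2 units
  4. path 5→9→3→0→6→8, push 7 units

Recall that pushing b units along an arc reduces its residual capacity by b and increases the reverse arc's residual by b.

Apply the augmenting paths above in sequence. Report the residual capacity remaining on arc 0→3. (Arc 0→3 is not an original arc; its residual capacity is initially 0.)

Residual capacity of (0,3): 9

after path 1 (5→1→12→8, push 9): res(0,3)=0
after path 2 (5→7→3→0→8, push 4): res(0,3)=4
after path 3 (5→9→4→2→10→0→3→12→8, push 2): res(0,3)=2
after path 4 (5→9→3→0→6→8, push 7): res(0,3)=9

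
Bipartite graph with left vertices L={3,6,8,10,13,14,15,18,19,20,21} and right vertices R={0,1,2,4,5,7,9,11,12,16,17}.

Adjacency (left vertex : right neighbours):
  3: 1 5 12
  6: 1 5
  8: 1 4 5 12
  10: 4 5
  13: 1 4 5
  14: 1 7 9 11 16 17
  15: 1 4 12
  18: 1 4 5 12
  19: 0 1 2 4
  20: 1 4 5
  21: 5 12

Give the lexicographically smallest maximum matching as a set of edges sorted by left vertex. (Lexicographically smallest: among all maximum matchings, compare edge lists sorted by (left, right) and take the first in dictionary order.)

|M| = 6 (so the lex-smallest maximum matching has 6 edges)
process left vertices in ascending order; for each, take the smallest-labelled available neighbour that still permits 6 edges overall, or leave it unmatched if none does
lex-smallest matching: {3-1, 6-5, 8-4, 14-7, 15-12, 19-0}

Lex-smallest maximum matching: {(3,1), (6,5), (8,4), (14,7), (15,12), (19,0)}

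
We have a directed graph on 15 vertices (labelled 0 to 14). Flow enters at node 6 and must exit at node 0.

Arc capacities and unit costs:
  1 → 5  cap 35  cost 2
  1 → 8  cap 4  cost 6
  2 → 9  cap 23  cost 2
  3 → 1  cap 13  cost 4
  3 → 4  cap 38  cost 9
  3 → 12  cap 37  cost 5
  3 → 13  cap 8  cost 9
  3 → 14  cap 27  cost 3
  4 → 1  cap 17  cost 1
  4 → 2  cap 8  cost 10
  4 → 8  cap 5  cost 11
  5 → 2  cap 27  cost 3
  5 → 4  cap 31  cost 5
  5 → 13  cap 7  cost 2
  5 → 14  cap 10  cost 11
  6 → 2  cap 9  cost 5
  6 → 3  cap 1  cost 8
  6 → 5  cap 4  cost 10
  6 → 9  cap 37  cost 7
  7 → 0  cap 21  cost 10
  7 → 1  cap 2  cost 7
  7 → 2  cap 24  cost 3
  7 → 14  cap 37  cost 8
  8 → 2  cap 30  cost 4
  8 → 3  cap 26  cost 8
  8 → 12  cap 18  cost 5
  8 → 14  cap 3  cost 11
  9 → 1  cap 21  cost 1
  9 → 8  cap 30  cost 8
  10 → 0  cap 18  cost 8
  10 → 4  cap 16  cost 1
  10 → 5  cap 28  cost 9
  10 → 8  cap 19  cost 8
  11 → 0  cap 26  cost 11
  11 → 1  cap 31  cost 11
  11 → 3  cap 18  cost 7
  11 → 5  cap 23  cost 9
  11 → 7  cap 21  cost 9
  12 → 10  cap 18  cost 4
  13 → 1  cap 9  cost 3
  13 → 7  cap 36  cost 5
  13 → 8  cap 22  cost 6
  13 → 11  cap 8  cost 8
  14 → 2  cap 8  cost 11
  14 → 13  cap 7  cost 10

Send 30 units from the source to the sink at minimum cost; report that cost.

shortest-cost path #1: 6→3→12→10→0 push 1 @ unit cost 25 (adds 25)
shortest-cost path #2: 6→5→13→7→0 push 4 @ unit cost 27 (adds 108)
shortest-cost path #3: 6→9→1→5→13→7→0 push 3 @ unit cost 27 (adds 81)
shortest-cost path #4: 6→9→1→8→12→10→0 push 4 @ unit cost 31 (adds 124)
shortest-cost path #5: 6→9→8→12→10→0 push 13 @ unit cost 32 (adds 416)
shortest-cost path #6: 6→9→8→12→3→13→7→0 push 1 @ unit cost 39 (adds 39)
shortest-cost path #7: 6→9→1→5→14→13→7→0 push 4 @ unit cost 46 (adds 184)
total cost = 977

Minimum cost for 30 units: 977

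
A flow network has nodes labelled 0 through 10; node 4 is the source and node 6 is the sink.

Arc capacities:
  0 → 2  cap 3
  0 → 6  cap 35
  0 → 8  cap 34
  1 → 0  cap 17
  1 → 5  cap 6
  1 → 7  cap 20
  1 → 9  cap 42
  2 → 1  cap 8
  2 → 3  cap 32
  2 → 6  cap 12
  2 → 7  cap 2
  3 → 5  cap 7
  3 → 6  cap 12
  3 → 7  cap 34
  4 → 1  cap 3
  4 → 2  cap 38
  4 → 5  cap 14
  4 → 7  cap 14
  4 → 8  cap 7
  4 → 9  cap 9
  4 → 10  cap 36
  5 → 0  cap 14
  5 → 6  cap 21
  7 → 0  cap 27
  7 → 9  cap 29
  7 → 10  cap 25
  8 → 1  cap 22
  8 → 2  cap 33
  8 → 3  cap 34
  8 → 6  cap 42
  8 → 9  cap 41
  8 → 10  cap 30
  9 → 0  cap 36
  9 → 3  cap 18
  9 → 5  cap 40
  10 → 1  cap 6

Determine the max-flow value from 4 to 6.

augment #1: 4→2→6 bottleneck 12, total now 12
augment #2: 4→5→6 bottleneck 14, total now 26
augment #3: 4→8→6 bottleneck 7, total now 33
augment #4: 4→1→0→6 bottleneck 3, total now 36
augment #5: 4→2→3→6 bottleneck 12, total now 48
augment #6: 4→7→0→6 bottleneck 14, total now 62
augment #7: 4→9→0→6 bottleneck 9, total now 71
augment #8: 4→2→1→0→6 bottleneck 8, total now 79
augment #9: 4→2→3→5→6 bottleneck 6, total now 85
augment #10: 4→10→1→0→6 bottleneck 1, total now 86
augment #11: 4→10→1→5→6 bottleneck 1, total now 87
augment #12: 4→10→1→0→8→6 bottleneck 4, total now 91

Maximum flow value: 91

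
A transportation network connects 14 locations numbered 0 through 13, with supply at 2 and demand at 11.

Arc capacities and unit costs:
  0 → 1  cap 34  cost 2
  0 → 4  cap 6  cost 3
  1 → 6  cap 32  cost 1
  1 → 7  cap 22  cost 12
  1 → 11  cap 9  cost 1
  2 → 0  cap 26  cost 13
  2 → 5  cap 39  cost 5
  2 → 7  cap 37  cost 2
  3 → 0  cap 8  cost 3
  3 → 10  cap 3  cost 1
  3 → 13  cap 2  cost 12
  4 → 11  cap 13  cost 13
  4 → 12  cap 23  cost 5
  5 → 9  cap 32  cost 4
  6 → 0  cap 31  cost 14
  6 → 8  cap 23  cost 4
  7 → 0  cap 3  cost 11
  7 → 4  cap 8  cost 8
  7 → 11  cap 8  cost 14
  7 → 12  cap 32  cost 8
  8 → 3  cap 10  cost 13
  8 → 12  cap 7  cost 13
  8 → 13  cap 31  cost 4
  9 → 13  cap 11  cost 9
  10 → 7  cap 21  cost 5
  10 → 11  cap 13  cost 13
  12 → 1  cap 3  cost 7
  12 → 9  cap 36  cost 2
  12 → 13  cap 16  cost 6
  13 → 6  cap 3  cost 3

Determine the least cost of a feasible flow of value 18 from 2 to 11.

Minimum cost for 18 units: 295

shortest-cost path #1: 2→7→11 push 8 @ unit cost 16 (adds 128)
shortest-cost path #2: 2→0→1→11 push 9 @ unit cost 16 (adds 144)
shortest-cost path #3: 2→7→4→11 push 1 @ unit cost 23 (adds 23)
total cost = 295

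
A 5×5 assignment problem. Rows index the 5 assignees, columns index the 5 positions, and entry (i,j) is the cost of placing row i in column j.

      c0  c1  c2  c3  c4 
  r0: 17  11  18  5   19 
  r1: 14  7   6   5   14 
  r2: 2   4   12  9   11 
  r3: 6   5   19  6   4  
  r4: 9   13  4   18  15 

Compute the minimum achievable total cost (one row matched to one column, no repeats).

optimal assignment: row0→col3 (cost 5), row1→col1 (cost 7), row2→col0 (cost 2), row3→col4 (cost 4), row4→col2 (cost 4)
total = 5 + 7 + 2 + 4 + 4 = 22

Minimum assignment cost: 22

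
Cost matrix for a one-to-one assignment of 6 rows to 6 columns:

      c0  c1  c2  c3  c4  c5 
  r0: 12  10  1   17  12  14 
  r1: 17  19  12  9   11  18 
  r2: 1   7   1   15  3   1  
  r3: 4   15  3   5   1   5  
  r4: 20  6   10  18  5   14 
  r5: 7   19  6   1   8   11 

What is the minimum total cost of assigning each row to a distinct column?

optimal assignment: row0→col2 (cost 1), row1→col4 (cost 11), row2→col5 (cost 1), row3→col0 (cost 4), row4→col1 (cost 6), row5→col3 (cost 1)
total = 1 + 11 + 1 + 4 + 6 + 1 = 24

Minimum assignment cost: 24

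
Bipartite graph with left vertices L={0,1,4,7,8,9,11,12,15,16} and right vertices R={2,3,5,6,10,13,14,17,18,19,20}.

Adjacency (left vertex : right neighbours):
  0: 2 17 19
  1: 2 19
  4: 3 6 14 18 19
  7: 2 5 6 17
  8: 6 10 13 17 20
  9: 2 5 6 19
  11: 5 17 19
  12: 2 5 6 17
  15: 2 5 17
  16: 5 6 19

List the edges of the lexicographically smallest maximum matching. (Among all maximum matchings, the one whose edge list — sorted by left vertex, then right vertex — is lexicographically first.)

Lex-smallest maximum matching: {(0,2), (1,19), (4,3), (7,5), (8,10), (9,6), (11,17)}

|M| = 7 (so the lex-smallest maximum matching has 7 edges)
process left vertices in ascending order; for each, take the smallest-labelled available neighbour that still permits 7 edges overall, or leave it unmatched if none does
lex-smallest matching: {0-2, 1-19, 4-3, 7-5, 8-10, 9-6, 11-17}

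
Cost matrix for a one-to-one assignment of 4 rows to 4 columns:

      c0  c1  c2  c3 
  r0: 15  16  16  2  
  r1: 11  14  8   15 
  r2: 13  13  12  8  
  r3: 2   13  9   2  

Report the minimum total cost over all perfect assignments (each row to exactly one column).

Minimum assignment cost: 25

optimal assignment: row0→col3 (cost 2), row1→col2 (cost 8), row2→col1 (cost 13), row3→col0 (cost 2)
total = 2 + 8 + 13 + 2 = 25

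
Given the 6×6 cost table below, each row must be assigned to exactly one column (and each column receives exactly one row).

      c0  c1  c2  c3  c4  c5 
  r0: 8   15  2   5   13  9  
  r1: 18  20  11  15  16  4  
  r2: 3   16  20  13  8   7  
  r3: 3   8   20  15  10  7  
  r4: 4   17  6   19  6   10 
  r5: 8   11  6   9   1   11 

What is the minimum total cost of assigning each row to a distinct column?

Minimum assignment cost: 27

optimal assignment: row0→col3 (cost 5), row1→col5 (cost 4), row2→col0 (cost 3), row3→col1 (cost 8), row4→col2 (cost 6), row5→col4 (cost 1)
total = 5 + 4 + 3 + 8 + 6 + 1 = 27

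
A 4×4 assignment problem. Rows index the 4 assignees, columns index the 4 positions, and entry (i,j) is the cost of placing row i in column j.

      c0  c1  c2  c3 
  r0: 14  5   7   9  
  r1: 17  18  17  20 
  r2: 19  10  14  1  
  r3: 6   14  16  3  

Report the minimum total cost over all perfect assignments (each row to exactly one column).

optimal assignment: row0→col1 (cost 5), row1→col2 (cost 17), row2→col3 (cost 1), row3→col0 (cost 6)
total = 5 + 17 + 1 + 6 = 29

Minimum assignment cost: 29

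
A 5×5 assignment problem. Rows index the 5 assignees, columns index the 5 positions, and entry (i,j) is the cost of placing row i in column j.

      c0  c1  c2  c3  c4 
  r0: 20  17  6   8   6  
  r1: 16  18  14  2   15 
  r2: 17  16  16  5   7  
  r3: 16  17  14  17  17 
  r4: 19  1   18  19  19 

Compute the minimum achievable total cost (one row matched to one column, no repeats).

Minimum assignment cost: 32

optimal assignment: row0→col2 (cost 6), row1→col3 (cost 2), row2→col4 (cost 7), row3→col0 (cost 16), row4→col1 (cost 1)
total = 6 + 2 + 7 + 16 + 1 = 32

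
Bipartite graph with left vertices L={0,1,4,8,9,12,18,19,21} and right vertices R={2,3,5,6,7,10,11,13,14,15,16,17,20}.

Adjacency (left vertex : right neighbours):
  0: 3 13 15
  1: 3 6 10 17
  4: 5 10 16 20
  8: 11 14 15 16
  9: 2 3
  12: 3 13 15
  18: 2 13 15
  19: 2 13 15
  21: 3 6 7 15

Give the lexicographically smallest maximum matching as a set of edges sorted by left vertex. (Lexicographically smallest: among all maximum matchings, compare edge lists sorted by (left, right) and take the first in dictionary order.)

Lex-smallest maximum matching: {(0,3), (1,6), (4,5), (8,11), (9,2), (12,13), (18,15), (21,7)}

|M| = 8 (so the lex-smallest maximum matching has 8 edges)
process left vertices in ascending order; for each, take the smallest-labelled available neighbour that still permits 8 edges overall, or leave it unmatched if none does
lex-smallest matching: {0-3, 1-6, 4-5, 8-11, 9-2, 12-13, 18-15, 21-7}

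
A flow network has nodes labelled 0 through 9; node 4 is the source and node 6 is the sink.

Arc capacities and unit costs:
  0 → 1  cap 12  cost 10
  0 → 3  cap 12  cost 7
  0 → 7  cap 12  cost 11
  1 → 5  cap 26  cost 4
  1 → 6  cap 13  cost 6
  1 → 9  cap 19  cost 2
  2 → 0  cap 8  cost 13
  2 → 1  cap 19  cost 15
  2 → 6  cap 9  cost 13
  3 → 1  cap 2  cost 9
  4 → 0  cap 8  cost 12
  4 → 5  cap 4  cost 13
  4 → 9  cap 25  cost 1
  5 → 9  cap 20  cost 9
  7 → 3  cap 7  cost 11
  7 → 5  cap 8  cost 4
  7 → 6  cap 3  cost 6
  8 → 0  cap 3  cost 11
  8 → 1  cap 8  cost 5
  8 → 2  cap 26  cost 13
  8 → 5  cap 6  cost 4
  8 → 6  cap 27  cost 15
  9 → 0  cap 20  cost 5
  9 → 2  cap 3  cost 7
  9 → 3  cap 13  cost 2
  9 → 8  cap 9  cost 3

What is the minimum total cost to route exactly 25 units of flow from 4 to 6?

shortest-cost path #1: 4→9→8→1→6 push 8 @ unit cost 15 (adds 120)
shortest-cost path #2: 4→9→3→1→6 push 2 @ unit cost 18 (adds 36)
shortest-cost path #3: 4→9→8→6 push 1 @ unit cost 19 (adds 19)
shortest-cost path #4: 4→9→2→6 push 3 @ unit cost 21 (adds 63)
shortest-cost path #5: 4→9→0→1→6 push 3 @ unit cost 22 (adds 66)
shortest-cost path #6: 4→9→0→7→6 push 3 @ unit cost 23 (adds 69)
shortest-cost path #7: 4→9→0→1→8→6 push 5 @ unit cost 26 (adds 130)
total cost = 503

Minimum cost for 25 units: 503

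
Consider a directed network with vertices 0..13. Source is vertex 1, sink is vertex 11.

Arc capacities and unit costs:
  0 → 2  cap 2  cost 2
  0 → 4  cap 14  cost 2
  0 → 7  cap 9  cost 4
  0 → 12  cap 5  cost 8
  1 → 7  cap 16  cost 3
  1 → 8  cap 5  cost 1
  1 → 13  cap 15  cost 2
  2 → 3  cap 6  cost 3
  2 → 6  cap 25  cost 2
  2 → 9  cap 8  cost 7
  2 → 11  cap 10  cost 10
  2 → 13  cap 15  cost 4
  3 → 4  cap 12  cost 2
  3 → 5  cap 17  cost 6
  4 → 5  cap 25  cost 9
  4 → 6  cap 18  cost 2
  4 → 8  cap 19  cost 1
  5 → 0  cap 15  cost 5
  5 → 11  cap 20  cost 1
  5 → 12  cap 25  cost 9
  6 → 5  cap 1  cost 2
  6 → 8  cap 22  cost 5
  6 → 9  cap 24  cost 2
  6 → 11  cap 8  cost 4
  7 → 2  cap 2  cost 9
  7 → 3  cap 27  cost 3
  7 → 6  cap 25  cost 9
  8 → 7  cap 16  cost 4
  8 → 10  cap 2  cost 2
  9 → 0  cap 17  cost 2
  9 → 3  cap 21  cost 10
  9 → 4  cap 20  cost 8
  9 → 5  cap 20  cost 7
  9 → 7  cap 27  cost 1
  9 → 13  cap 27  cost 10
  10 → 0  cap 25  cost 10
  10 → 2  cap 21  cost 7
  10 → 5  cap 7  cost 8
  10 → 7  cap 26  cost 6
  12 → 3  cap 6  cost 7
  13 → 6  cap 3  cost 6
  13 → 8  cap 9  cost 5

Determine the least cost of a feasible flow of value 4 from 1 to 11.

Minimum cost for 4 units: 47

shortest-cost path #1: 1→13→6→5→11 push 1 @ unit cost 11 (adds 11)
shortest-cost path #2: 1→8→10→5→11 push 2 @ unit cost 12 (adds 24)
shortest-cost path #3: 1→13→6→11 push 1 @ unit cost 12 (adds 12)
total cost = 47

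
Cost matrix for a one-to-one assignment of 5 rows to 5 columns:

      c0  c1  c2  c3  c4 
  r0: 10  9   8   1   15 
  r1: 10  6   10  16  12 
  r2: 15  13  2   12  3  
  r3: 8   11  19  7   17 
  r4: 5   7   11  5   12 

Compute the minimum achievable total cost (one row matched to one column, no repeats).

Minimum assignment cost: 29

one of 4 optimal assignments: row0→col2 (cost 8), row1→col1 (cost 6), row2→col4 (cost 3), row3→col3 (cost 7), row4→col0 (cost 5)
total = 8 + 6 + 3 + 7 + 5 = 29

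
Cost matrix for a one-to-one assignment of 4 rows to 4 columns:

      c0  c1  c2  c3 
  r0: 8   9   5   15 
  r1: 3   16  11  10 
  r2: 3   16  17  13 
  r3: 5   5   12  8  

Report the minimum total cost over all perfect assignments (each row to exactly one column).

optimal assignment: row0→col2 (cost 5), row1→col3 (cost 10), row2→col0 (cost 3), row3→col1 (cost 5)
total = 5 + 10 + 3 + 5 = 23

Minimum assignment cost: 23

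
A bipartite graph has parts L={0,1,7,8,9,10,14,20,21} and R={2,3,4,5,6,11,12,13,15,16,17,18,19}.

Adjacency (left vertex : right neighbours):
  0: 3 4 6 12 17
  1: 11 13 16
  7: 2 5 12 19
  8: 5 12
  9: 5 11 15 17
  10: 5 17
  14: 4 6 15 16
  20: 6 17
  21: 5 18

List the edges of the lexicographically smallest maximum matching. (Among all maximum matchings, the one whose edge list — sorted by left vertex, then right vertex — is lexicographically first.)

Lex-smallest maximum matching: {(0,3), (1,11), (7,2), (8,5), (9,15), (10,17), (14,4), (20,6), (21,18)}

|M| = 9 (so the lex-smallest maximum matching has 9 edges)
process left vertices in ascending order; for each, take the smallest-labelled available neighbour that still permits 9 edges overall, or leave it unmatched if none does
lex-smallest matching: {0-3, 1-11, 7-2, 8-5, 9-15, 10-17, 14-4, 20-6, 21-18}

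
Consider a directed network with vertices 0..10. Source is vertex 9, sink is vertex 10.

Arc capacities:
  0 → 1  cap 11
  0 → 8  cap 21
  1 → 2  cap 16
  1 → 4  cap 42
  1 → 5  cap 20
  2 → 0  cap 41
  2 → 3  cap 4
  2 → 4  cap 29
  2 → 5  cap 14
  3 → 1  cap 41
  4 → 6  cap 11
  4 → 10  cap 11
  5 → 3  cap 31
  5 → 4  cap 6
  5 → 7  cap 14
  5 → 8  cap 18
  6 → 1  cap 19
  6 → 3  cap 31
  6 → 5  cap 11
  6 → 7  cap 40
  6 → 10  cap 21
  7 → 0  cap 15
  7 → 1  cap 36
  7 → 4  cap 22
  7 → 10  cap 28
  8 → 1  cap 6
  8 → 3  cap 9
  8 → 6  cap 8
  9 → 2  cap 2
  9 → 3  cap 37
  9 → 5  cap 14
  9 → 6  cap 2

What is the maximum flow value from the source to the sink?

augment #1: 9→6→10 bottleneck 2, total now 2
augment #2: 9→2→4→10 bottleneck 2, total now 4
augment #3: 9→5→4→10 bottleneck 6, total now 10
augment #4: 9→5→7→10 bottleneck 8, total now 18
augment #5: 9→3→1→4→10 bottleneck 3, total now 21
augment #6: 9→3→1→4→6→10 bottleneck 11, total now 32
augment #7: 9→3→1→5→7→10 bottleneck 6, total now 38
augment #8: 9→3→1→5→8→6→10 bottleneck 8, total now 46

Maximum flow value: 46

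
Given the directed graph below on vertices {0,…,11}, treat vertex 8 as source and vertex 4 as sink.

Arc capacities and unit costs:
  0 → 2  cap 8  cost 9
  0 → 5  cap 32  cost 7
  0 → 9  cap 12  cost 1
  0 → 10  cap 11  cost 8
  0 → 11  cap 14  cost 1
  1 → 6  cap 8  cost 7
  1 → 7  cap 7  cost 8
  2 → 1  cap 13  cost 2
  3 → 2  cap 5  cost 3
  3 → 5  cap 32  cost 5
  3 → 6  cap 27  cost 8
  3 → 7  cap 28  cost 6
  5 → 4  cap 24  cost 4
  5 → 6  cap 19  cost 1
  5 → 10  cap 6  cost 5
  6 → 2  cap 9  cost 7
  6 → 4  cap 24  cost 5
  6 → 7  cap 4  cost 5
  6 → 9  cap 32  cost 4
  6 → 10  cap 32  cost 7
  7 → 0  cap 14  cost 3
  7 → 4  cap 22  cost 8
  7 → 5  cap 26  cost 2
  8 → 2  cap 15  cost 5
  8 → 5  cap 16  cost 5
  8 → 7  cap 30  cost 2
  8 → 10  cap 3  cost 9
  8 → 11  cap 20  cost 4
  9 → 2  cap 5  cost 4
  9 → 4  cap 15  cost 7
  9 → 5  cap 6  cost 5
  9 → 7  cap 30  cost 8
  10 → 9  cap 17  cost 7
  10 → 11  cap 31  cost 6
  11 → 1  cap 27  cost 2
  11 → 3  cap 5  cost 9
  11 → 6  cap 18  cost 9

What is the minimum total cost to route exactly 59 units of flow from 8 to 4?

Minimum cost for 59 units: 662

shortest-cost path #1: 8→7→5→4 push 24 @ unit cost 8 (adds 192)
shortest-cost path #2: 8→7→4 push 6 @ unit cost 10 (adds 60)
shortest-cost path #3: 8→5→6→4 push 16 @ unit cost 11 (adds 176)
shortest-cost path #4: 8→11→6→4 push 8 @ unit cost 18 (adds 144)
shortest-cost path #5: 8→11→6→5→7→4 push 5 @ unit cost 18 (adds 90)
total cost = 662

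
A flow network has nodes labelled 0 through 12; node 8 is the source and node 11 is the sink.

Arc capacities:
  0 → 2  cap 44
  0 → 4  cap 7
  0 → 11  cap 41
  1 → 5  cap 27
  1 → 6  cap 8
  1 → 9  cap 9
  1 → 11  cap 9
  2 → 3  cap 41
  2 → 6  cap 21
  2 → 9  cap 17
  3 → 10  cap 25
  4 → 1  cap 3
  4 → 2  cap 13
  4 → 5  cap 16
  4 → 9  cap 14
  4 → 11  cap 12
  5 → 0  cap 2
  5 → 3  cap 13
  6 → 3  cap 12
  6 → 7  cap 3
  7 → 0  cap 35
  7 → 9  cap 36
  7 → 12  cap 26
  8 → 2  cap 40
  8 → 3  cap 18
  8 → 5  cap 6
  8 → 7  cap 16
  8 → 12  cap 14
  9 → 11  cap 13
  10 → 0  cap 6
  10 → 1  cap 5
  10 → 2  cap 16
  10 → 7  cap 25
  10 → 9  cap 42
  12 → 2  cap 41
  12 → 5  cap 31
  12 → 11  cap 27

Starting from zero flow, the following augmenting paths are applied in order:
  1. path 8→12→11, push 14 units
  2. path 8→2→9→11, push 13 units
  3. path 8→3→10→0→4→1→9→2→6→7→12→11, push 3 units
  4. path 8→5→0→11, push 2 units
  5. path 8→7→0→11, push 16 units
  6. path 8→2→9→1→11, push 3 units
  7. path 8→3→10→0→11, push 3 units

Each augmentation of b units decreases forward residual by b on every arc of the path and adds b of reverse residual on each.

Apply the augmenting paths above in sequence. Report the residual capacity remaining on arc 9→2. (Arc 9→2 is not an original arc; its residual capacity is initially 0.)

Residual capacity of (9,2): 13

after path 1 (8→12→11, push 14): res(9,2)=0
after path 2 (8→2→9→11, push 13): res(9,2)=13
after path 3 (8→3→10→0→4→1→9→2→6→7→12→11, push 3): res(9,2)=10
after path 4 (8→5→0→11, push 2): res(9,2)=10
after path 5 (8→7→0→11, push 16): res(9,2)=10
after path 6 (8→2→9→1→11, push 3): res(9,2)=13
after path 7 (8→3→10→0→11, push 3): res(9,2)=13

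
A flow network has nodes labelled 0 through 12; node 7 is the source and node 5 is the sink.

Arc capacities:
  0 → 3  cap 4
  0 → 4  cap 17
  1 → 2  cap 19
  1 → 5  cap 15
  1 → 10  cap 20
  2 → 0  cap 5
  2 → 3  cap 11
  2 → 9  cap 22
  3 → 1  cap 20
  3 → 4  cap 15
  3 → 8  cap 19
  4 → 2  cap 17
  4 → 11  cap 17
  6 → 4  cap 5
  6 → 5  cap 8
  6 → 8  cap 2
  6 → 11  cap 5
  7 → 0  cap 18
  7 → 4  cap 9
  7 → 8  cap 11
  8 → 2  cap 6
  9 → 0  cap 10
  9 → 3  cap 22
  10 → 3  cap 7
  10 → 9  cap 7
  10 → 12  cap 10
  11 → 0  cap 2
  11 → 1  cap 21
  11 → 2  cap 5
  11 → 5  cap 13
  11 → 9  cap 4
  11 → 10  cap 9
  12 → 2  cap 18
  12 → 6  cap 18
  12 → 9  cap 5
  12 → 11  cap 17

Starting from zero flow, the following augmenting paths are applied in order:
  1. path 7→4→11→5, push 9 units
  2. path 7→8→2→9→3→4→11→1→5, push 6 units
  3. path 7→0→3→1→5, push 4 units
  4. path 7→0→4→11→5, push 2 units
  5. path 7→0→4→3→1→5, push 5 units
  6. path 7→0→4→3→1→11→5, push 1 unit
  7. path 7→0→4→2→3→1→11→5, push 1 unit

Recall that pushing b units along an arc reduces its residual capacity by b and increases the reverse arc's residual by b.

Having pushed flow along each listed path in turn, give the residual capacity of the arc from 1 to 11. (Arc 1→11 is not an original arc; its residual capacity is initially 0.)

Residual capacity of (1,11): 4

after path 1 (7→4→11→5, push 9): res(1,11)=0
after path 2 (7→8→2→9→3→4→11→1→5, push 6): res(1,11)=6
after path 3 (7→0→3→1→5, push 4): res(1,11)=6
after path 4 (7→0→4→11→5, push 2): res(1,11)=6
after path 5 (7→0→4→3→1→5, push 5): res(1,11)=6
after path 6 (7→0→4→3→1→11→5, push 1): res(1,11)=5
after path 7 (7→0→4→2→3→1→11→5, push 1): res(1,11)=4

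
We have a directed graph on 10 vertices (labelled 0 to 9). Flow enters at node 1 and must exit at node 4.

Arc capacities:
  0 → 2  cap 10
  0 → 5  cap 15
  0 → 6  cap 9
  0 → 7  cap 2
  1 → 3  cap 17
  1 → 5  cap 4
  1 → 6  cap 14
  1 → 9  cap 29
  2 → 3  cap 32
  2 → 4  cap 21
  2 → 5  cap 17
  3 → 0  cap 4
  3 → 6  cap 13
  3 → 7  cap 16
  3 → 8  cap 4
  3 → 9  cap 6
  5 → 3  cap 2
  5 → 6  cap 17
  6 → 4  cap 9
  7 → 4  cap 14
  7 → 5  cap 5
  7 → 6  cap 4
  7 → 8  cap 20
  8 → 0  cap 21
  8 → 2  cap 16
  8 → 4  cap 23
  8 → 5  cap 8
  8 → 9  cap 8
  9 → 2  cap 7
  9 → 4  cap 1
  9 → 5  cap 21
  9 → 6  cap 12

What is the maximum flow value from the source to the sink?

Maximum flow value: 36

augment #1: 1→6→4 bottleneck 9, total now 9
augment #2: 1→9→4 bottleneck 1, total now 10
augment #3: 1→3→7→4 bottleneck 14, total now 24
augment #4: 1→3→8→4 bottleneck 3, total now 27
augment #5: 1→9→2→4 bottleneck 7, total now 34
augment #6: 1→5→3→8→4 bottleneck 1, total now 35
augment #7: 1→5→3→0→2→4 bottleneck 1, total now 36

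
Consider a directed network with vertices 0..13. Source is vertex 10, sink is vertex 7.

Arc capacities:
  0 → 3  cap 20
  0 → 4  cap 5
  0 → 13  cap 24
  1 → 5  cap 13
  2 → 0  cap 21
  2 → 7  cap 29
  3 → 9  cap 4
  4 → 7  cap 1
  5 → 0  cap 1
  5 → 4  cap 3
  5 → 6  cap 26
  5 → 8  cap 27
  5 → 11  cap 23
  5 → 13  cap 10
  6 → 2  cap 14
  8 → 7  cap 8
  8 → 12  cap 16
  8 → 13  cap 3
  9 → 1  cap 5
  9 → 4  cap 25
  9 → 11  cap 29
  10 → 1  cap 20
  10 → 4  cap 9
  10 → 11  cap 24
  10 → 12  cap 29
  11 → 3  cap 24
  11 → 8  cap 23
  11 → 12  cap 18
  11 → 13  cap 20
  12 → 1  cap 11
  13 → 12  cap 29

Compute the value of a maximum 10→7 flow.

augment #1: 10→4→7 bottleneck 1, total now 1
augment #2: 10→11→8→7 bottleneck 8, total now 9
augment #3: 10→1→5→6→2→7 bottleneck 13, total now 22

Maximum flow value: 22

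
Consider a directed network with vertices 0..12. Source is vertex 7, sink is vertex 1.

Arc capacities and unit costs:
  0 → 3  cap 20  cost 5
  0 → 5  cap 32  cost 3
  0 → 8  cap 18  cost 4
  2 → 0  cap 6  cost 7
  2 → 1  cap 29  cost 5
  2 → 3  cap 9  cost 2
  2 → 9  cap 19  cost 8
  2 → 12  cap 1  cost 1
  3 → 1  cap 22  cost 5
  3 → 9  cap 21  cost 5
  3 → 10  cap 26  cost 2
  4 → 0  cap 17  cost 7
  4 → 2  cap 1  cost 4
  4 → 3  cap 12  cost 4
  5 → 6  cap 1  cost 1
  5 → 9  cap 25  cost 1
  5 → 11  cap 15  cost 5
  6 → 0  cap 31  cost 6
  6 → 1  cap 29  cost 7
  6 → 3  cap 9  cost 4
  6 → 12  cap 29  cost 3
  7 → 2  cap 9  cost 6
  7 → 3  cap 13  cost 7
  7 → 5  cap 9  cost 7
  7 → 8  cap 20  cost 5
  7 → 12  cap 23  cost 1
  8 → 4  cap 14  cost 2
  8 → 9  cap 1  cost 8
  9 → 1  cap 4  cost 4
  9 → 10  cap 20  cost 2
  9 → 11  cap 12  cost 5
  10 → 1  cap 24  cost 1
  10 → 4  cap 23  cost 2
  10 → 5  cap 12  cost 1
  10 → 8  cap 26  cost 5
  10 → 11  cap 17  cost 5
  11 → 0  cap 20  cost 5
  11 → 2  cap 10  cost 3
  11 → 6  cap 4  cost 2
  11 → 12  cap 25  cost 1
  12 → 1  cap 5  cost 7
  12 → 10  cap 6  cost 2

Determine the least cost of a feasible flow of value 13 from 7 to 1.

shortest-cost path #1: 7→12→10→1 push 6 @ unit cost 4 (adds 24)
shortest-cost path #2: 7→12→1 push 5 @ unit cost 8 (adds 40)
shortest-cost path #3: 7→3→10→1 push 2 @ unit cost 10 (adds 20)
total cost = 84

Minimum cost for 13 units: 84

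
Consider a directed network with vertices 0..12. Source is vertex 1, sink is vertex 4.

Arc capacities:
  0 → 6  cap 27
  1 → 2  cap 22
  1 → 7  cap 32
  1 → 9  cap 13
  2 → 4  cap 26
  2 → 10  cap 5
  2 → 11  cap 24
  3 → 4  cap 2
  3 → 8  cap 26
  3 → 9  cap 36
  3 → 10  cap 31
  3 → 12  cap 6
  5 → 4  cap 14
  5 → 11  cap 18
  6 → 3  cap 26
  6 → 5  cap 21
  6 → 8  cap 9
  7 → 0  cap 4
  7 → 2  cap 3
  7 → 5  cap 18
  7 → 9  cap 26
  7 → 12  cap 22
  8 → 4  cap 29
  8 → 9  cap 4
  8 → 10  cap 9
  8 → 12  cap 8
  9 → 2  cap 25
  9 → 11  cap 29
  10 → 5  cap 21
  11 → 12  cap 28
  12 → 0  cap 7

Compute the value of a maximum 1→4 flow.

Maximum flow value: 51

augment #1: 1→2→4 bottleneck 22, total now 22
augment #2: 1→7→2→4 bottleneck 3, total now 25
augment #3: 1→7→5→4 bottleneck 14, total now 39
augment #4: 1→9→2→4 bottleneck 1, total now 40
augment #5: 1→7→0→6→3→4 bottleneck 2, total now 42
augment #6: 1→7→0→6→8→4 bottleneck 2, total now 44
augment #7: 1→7→12→0→6→8→4 bottleneck 7, total now 51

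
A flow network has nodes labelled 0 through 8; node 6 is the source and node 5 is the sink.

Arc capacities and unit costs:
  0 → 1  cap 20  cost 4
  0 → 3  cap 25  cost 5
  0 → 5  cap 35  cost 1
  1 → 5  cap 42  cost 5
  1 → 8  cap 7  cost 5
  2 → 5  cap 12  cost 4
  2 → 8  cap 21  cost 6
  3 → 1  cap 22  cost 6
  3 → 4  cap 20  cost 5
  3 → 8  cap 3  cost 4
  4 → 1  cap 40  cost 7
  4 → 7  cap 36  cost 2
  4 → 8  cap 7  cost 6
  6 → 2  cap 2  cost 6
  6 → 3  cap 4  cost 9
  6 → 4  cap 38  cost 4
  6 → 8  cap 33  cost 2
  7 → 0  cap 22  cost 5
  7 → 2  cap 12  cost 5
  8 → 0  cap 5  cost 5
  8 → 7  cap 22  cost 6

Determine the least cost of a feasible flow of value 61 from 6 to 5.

Minimum cost for 61 units: 858

shortest-cost path #1: 6→8→0→5 push 5 @ unit cost 8 (adds 40)
shortest-cost path #2: 6→2→5 push 2 @ unit cost 10 (adds 20)
shortest-cost path #3: 6→4→7→0→5 push 22 @ unit cost 12 (adds 264)
shortest-cost path #4: 6→4→7→2→5 push 10 @ unit cost 15 (adds 150)
shortest-cost path #5: 6→4→1→5 push 6 @ unit cost 16 (adds 96)
shortest-cost path #6: 6→8→7→4→1→5 push 16 @ unit cost 18 (adds 288)
total cost = 858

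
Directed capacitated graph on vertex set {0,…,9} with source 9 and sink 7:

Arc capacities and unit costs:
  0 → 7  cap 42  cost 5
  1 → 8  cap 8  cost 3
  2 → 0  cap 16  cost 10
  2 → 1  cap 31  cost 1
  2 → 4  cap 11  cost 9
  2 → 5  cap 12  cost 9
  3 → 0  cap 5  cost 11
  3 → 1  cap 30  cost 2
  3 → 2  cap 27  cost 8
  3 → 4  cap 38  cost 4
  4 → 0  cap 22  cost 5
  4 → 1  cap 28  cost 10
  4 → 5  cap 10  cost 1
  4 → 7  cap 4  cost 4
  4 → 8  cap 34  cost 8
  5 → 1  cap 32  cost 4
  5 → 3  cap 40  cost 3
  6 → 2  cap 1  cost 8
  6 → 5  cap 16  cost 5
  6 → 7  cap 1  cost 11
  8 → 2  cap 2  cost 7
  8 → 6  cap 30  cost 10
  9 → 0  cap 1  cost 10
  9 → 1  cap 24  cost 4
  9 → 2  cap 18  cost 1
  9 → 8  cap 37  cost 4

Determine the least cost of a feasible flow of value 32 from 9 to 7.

Minimum cost for 32 units: 732

shortest-cost path #1: 9→2→4→7 push 4 @ unit cost 14 (adds 56)
shortest-cost path #2: 9→0→7 push 1 @ unit cost 15 (adds 15)
shortest-cost path #3: 9→2→0→7 push 14 @ unit cost 16 (adds 224)
shortest-cost path #4: 9→8→6→7 push 1 @ unit cost 25 (adds 25)
shortest-cost path #5: 9→8→2→0→7 push 2 @ unit cost 26 (adds 52)
shortest-cost path #6: 9→8→6→5→3→4→0→7 push 10 @ unit cost 36 (adds 360)
total cost = 732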